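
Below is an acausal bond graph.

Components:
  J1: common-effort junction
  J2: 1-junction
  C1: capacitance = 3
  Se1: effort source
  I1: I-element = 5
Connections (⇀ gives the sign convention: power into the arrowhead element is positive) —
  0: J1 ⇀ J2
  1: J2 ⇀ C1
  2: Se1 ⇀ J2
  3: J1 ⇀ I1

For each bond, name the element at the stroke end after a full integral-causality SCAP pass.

bond 0 →J1
bond 1 →J2
bond 2 →J2
bond 3 →I1

bond 2 |J2  (Se1 fixes effort; stroke away)
bond 1 |J2  (C1 outputs effort q/C1)
bond 0 |J1  (closing 1-jn rule on J2)
bond 3 |I1  (common-e at J1 fixed by 0)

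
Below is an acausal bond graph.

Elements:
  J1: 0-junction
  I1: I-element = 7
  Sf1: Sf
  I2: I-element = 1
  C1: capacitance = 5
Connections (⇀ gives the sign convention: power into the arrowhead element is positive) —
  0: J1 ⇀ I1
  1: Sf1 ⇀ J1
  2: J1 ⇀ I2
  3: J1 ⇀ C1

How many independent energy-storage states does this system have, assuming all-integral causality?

#1 stroke at Sf1  (Sf1 (Sf) sets flow on bond)
#0 stroke at I1  (I1 integral (f out))
#2 stroke at I2  (prefer integral on I2)
#3 stroke at J1  (only one effort-in slot at J1)

3  (C1, I1, I2 all integral)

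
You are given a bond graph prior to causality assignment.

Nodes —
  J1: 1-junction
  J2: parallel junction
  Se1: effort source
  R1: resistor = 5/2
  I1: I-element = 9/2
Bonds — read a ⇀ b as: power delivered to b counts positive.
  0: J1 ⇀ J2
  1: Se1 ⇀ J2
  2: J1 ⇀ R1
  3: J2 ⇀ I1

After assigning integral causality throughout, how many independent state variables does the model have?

β1 stroke at J2  (Se1 (Se) sets effort on bond)
β0 stroke at J1  (J2 effort already set via bond 1)
β3 stroke at I1  (0-jn J2 has e-setter on 1)
β2 stroke at R1  (J1: last free bond brings flow in)

1  (I1 all integral)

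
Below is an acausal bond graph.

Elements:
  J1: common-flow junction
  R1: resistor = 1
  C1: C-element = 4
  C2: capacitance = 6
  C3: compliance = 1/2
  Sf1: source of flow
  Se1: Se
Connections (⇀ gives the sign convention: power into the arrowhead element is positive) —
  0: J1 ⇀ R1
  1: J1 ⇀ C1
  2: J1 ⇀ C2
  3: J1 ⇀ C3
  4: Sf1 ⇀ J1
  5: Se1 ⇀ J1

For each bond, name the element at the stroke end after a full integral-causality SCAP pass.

#0 →J1
#1 →J1
#2 →J1
#3 →J1
#4 →Sf1
#5 →J1

b4 stroke→Sf1  (Sf1 (Sf) sets flow on bond)
b5 stroke→J1  (Se1 (Se) sets effort on bond)
b0 stroke→J1  (J1: bond 4 brought flow, rest push out)
b1 stroke→J1  (1-jn J1 has f-setter on 4)
b2 stroke→J1  (common-f at J1 fixed by 4)
b3 stroke→J1  (1-jn J1 has f-setter on 4)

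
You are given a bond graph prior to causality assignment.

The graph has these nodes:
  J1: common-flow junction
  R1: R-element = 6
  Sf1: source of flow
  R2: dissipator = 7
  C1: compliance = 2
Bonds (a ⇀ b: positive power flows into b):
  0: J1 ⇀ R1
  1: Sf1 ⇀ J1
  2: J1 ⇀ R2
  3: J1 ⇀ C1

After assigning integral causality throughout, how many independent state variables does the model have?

bond 1 stroke→Sf1  (Sf1 (Sf) sets flow on bond)
bond 0 stroke→J1  (common-f at J1 fixed by 1)
bond 2 stroke→J1  (common-f at J1 fixed by 1)
bond 3 stroke→J1  (J1 flow already set via bond 1)

1  (C1 all integral)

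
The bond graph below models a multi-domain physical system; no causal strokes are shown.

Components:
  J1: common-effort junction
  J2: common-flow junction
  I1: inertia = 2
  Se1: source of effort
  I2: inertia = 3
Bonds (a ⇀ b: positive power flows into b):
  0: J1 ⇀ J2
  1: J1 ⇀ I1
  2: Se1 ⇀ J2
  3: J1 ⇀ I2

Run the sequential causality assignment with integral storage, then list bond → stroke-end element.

bond 0 |J1
bond 1 |I1
bond 2 |J2
bond 3 |I2

β2 →J2  (Se1 (Se) sets effort on bond)
β0 →J1  (closing 1-jn rule on J2)
β1 →I1  (0-jn J1 has e-setter on 0)
β3 →I2  (common-e at J1 fixed by 0)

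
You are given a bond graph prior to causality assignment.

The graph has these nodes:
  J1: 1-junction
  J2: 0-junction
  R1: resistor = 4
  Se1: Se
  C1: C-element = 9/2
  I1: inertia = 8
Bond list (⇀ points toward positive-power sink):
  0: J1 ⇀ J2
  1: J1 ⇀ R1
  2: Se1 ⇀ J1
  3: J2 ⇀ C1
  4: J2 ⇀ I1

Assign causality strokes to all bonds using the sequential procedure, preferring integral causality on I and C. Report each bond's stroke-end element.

b2 stroke→J1  (source Se1 imposes e)
b3 stroke→J2  (C1 integral (e out))
b0 stroke→J1  (J2: bond 3 brought effort, rest push out)
b4 stroke→I1  (common-e at J2 fixed by 3)
b1 stroke→R1  (J1: last free bond brings flow in)

b0 |J1
b1 |R1
b2 |J1
b3 |J2
b4 |I1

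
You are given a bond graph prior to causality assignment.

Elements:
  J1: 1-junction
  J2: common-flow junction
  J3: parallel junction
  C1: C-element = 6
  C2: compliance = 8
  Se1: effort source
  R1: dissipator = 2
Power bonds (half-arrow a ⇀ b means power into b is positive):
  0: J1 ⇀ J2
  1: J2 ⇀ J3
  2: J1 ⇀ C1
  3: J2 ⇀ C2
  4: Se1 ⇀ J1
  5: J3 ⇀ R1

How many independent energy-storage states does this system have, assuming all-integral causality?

#4 →J1  (Se1 fixes effort; stroke away)
#2 →J1  (prefer integral on C1)
#0 →J2  (closing 1-jn rule on J1)
#3 →J2  (C2: C, integral causality)
#1 →J3  (only one flow-in slot at J2)
#5 →R1  (0-jn J3 has e-setter on 1)

2  (C1, C2 all integral)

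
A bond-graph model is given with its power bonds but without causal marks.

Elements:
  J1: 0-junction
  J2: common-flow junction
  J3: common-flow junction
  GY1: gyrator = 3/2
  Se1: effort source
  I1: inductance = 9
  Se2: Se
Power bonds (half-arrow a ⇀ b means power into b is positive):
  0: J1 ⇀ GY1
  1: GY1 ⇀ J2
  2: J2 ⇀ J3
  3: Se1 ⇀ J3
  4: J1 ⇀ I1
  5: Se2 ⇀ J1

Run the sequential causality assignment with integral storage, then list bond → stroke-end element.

#3 stroke at J3  (source Se1 imposes e)
#5 stroke at J1  (Se2 (Se) sets effort on bond)
#0 stroke at GY1  (0-jn J1 has e-setter on 5)
#4 stroke at I1  (J1 effort already set via bond 5)
#2 stroke at J2  (J3: last free bond brings flow in)
#1 stroke at GY1  (GY1 both-in/both-out from 0)

β0 →GY1
β1 →GY1
β2 →J2
β3 →J3
β4 →I1
β5 →J1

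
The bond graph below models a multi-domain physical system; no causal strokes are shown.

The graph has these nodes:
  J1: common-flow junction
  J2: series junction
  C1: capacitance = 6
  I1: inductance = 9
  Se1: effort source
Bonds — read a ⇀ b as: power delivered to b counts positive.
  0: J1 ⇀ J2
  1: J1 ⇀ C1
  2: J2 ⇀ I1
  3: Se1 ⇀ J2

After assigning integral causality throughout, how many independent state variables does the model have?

2  (C1, I1 all integral)

#3 stroke→J2  (source Se1 imposes e)
#1 stroke→J1  (prefer integral on C1)
#0 stroke→J2  (J1 needs exactly one f-in)
#2 stroke→I1  (closing 1-jn rule on J2)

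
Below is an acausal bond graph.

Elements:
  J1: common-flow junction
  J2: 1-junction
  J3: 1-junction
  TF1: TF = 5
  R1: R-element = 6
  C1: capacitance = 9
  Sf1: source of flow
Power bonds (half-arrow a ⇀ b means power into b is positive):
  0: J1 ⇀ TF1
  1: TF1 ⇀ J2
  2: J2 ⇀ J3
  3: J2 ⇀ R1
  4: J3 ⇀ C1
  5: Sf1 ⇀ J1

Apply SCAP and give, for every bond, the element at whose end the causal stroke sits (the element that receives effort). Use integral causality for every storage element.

#0 stroke at J1
#1 stroke at TF1
#2 stroke at J2
#3 stroke at J2
#4 stroke at J3
#5 stroke at Sf1

#5 stroke→Sf1  (Sf1 fixes flow; stroke at Sf1)
#0 stroke→J1  (common-f at J1 fixed by 5)
#1 stroke→TF1  (TF1 one-in-one-out from 0)
#2 stroke→J2  (common-f at J2 fixed by 1)
#3 stroke→J2  (J2 flow already set via bond 1)
#4 stroke→J3  (common-f at J3 fixed by 2)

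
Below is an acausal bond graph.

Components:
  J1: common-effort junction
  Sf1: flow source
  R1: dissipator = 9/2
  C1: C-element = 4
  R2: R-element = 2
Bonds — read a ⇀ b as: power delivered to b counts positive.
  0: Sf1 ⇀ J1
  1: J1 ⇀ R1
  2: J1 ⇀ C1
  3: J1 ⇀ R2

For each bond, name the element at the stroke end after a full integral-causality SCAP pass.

#0 →Sf1
#1 →R1
#2 →J1
#3 →R2

β0 →Sf1  (Sf1 (Sf) sets flow on bond)
β2 →J1  (C1 integral (e out))
β1 →R1  (J1 effort already set via bond 2)
β3 →R2  (J1 effort already set via bond 2)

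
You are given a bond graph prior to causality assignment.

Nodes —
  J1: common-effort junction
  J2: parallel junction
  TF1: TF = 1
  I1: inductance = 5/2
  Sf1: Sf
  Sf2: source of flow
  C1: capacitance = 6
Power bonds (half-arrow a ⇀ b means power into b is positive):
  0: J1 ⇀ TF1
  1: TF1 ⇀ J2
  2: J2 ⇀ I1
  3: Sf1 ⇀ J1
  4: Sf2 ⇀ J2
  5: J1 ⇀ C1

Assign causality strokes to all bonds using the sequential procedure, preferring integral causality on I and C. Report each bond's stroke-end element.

β0 →TF1
β1 →J2
β2 →I1
β3 →Sf1
β4 →Sf2
β5 →J1

b3 stroke at Sf1  (source Sf1 imposes f)
b4 stroke at Sf2  (source Sf2 imposes f)
b2 stroke at I1  (I1 outputs flow p/I1)
b1 stroke at J2  (closing 0-jn rule on J2)
b0 stroke at TF1  (through TF1, causality passes straight; one stroke at TF1)
b5 stroke at J1  (closing 0-jn rule on J1)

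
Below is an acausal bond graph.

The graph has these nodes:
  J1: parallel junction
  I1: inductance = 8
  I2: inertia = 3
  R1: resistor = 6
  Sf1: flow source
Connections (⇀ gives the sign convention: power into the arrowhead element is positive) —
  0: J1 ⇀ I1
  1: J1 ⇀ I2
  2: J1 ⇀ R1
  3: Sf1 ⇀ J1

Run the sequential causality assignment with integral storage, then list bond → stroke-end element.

b0 |I1
b1 |I2
b2 |J1
b3 |Sf1

#3 stroke→Sf1  (Sf1 fixes flow; stroke at Sf1)
#0 stroke→I1  (prefer integral on I1)
#1 stroke→I2  (I2: I, integral causality)
#2 stroke→J1  (only one effort-in slot at J1)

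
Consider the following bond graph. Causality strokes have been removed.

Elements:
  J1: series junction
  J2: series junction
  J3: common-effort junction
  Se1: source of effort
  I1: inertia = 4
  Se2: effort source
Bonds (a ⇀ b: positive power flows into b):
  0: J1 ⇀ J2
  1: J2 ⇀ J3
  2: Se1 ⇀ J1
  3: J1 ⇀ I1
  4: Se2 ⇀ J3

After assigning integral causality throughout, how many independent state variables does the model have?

1  (I1 all integral)

#2 →J1  (Se1 (Se) sets effort on bond)
#4 →J3  (Se2 (Se) sets effort on bond)
#1 →J2  (J3: bond 4 brought effort, rest push out)
#0 →J1  (closing 1-jn rule on J2)
#3 →I1  (J1: last free bond brings flow in)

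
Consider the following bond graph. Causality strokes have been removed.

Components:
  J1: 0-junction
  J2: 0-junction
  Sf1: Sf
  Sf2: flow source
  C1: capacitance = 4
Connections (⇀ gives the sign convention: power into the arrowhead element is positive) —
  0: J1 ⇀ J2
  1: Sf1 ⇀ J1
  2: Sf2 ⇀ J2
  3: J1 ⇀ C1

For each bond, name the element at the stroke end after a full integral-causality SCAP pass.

bond 1 →Sf1  (Sf1: flow source, stroke at near end)
bond 2 →Sf2  (Sf2: flow source, stroke at near end)
bond 0 →J2  (J2: last free bond brings effort in)
bond 3 →J1  (J1: last free bond brings effort in)

β0 stroke at J2
β1 stroke at Sf1
β2 stroke at Sf2
β3 stroke at J1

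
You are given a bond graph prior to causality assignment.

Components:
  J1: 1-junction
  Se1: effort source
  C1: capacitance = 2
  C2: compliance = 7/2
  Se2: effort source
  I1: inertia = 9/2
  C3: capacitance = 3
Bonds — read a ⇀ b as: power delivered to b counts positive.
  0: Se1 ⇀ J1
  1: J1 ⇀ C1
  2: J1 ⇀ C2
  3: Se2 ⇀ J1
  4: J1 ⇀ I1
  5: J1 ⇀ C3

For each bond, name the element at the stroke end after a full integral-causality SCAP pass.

β0 stroke at J1
β1 stroke at J1
β2 stroke at J1
β3 stroke at J1
β4 stroke at I1
β5 stroke at J1

bond 0 stroke at J1  (source Se1 imposes e)
bond 3 stroke at J1  (Se2: effort source, stroke at far end)
bond 1 stroke at J1  (C1 outputs effort q/C1)
bond 2 stroke at J1  (prefer integral on C2)
bond 4 stroke at I1  (prefer integral on I1)
bond 5 stroke at J1  (common-f at J1 fixed by 4)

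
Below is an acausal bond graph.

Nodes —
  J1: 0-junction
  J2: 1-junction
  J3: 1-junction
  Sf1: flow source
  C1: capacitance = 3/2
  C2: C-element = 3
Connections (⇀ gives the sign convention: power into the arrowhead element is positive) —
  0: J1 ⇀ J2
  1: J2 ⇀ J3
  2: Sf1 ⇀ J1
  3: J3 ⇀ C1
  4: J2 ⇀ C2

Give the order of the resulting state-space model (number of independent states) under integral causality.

2  (C1, C2 all integral)

bond 2 stroke→Sf1  (Sf1 fixes flow; stroke at Sf1)
bond 0 stroke→J1  (closing 0-jn rule on J1)
bond 1 stroke→J2  (J2 flow already set via bond 0)
bond 4 stroke→J2  (1-jn J2 has f-setter on 0)
bond 3 stroke→J3  (1-jn J3 has f-setter on 1)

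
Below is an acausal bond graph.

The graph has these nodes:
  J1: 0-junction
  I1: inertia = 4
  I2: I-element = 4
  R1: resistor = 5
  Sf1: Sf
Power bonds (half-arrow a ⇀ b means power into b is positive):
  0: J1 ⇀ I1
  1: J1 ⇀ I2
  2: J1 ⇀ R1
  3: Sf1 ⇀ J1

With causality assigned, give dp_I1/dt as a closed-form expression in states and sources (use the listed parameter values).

dp_I1/dt = 5*F_Sf1 - 5*p_I1/4 - 5*p_I2/4

b3 stroke at Sf1  (Sf1 fixes flow; stroke at Sf1)
b0 stroke at I1  (I1 outputs flow p/I1)
b1 stroke at I2  (prefer integral on I2)
b2 stroke at J1  (J1 needs exactly one e-in)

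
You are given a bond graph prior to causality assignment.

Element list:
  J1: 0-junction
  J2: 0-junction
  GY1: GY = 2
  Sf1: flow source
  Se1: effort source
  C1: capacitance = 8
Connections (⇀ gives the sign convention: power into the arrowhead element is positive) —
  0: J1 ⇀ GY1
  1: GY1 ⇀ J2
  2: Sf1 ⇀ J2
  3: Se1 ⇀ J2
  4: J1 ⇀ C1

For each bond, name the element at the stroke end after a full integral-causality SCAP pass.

#0 stroke→GY1
#1 stroke→GY1
#2 stroke→Sf1
#3 stroke→J2
#4 stroke→J1

β2 |Sf1  (Sf1: flow source, stroke at near end)
β3 |J2  (Se1 fixes effort; stroke away)
β1 |GY1  (J2: bond 3 brought effort, rest push out)
β0 |GY1  (GY1: gyrator matches bond 1)
β4 |J1  (closing 0-jn rule on J1)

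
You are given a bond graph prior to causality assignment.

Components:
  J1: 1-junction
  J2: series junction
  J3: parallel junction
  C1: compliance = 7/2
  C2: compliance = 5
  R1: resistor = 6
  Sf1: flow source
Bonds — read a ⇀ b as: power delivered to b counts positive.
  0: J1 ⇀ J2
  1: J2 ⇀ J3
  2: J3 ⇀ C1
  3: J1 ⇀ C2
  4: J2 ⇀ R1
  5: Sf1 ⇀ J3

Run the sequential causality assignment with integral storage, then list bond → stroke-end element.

β5 stroke→Sf1  (Sf1 (Sf) sets flow on bond)
β2 stroke→J3  (C1: C, integral causality)
β1 stroke→J2  (J3: bond 2 brought effort, rest push out)
β3 stroke→J1  (C2: C, integral causality)
β0 stroke→J2  (closing 1-jn rule on J1)
β4 stroke→R1  (only one flow-in slot at J2)

b0 stroke→J2
b1 stroke→J2
b2 stroke→J3
b3 stroke→J1
b4 stroke→R1
b5 stroke→Sf1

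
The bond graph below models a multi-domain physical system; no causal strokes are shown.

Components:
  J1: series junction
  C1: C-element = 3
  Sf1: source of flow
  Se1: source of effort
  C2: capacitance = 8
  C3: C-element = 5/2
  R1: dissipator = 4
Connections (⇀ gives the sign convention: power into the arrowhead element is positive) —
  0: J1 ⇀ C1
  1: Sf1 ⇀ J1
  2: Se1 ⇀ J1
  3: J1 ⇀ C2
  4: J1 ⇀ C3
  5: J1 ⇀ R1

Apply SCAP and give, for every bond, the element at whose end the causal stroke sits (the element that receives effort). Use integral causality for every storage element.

#0 |J1
#1 |Sf1
#2 |J1
#3 |J1
#4 |J1
#5 |J1

β1 →Sf1  (Sf1 fixes flow; stroke at Sf1)
β2 →J1  (source Se1 imposes e)
β0 →J1  (J1 flow already set via bond 1)
β3 →J1  (1-jn J1 has f-setter on 1)
β4 →J1  (J1: bond 1 brought flow, rest push out)
β5 →J1  (1-jn J1 has f-setter on 1)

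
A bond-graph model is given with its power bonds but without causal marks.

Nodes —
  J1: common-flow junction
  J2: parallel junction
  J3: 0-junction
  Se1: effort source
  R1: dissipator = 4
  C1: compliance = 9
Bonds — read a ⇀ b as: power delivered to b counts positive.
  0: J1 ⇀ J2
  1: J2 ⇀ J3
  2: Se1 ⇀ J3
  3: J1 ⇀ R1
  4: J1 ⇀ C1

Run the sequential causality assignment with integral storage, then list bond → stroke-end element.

β0 stroke at J1
β1 stroke at J2
β2 stroke at J3
β3 stroke at R1
β4 stroke at J1

#2 stroke→J3  (Se1: effort source, stroke at far end)
#1 stroke→J2  (J3 effort already set via bond 2)
#0 stroke→J1  (common-e at J2 fixed by 1)
#4 stroke→J1  (C1: C, integral causality)
#3 stroke→R1  (only one flow-in slot at J1)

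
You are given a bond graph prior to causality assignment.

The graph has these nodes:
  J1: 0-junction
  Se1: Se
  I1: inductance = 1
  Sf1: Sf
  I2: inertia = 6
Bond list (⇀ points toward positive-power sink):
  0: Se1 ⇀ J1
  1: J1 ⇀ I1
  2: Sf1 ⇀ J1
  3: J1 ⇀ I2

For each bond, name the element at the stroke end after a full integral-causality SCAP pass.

β0 stroke at J1  (Se1 fixes effort; stroke away)
β2 stroke at Sf1  (source Sf1 imposes f)
β1 stroke at I1  (J1: bond 0 brought effort, rest push out)
β3 stroke at I2  (0-jn J1 has e-setter on 0)

bond 0 stroke at J1
bond 1 stroke at I1
bond 2 stroke at Sf1
bond 3 stroke at I2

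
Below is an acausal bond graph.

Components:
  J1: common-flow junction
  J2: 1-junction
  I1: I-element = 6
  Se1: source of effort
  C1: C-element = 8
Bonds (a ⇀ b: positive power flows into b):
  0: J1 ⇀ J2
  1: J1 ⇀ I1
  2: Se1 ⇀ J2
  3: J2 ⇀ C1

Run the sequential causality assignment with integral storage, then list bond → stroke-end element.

β0 stroke→J1
β1 stroke→I1
β2 stroke→J2
β3 stroke→J2

β2 stroke→J2  (Se1 fixes effort; stroke away)
β1 stroke→I1  (prefer integral on I1)
β0 stroke→J1  (common-f at J1 fixed by 1)
β3 stroke→J2  (J2 flow already set via bond 0)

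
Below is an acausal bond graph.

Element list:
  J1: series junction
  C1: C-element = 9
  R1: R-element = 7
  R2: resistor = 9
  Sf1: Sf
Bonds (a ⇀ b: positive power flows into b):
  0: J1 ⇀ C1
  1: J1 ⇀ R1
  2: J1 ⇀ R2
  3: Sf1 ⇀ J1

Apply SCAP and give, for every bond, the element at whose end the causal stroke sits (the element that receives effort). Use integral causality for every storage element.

β0 →J1
β1 →J1
β2 →J1
β3 →Sf1

bond 3 stroke→Sf1  (Sf1 fixes flow; stroke at Sf1)
bond 0 stroke→J1  (J1: bond 3 brought flow, rest push out)
bond 1 stroke→J1  (1-jn J1 has f-setter on 3)
bond 2 stroke→J1  (J1 flow already set via bond 3)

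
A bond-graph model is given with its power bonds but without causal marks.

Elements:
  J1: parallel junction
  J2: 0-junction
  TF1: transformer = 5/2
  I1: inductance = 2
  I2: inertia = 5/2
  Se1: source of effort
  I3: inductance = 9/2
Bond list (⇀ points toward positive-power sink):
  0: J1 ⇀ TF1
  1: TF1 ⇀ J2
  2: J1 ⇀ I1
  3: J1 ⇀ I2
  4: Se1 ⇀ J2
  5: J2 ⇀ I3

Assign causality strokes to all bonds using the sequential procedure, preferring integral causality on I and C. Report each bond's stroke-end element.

β4 |J2  (source Se1 imposes e)
β1 |TF1  (J2 effort already set via bond 4)
β5 |I3  (J2 effort already set via bond 4)
β0 |J1  (through TF1, causality passes straight; one stroke at TF1)
β2 |I1  (common-e at J1 fixed by 0)
β3 |I2  (J1: bond 0 brought effort, rest push out)

b0 stroke at J1
b1 stroke at TF1
b2 stroke at I1
b3 stroke at I2
b4 stroke at J2
b5 stroke at I3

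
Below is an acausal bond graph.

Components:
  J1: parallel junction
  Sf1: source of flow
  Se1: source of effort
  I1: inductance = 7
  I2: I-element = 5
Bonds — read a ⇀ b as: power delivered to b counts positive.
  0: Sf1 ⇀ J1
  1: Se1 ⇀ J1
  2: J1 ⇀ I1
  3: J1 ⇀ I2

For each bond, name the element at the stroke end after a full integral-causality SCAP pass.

b0 →Sf1  (Sf1 fixes flow; stroke at Sf1)
b1 →J1  (Se1: effort source, stroke at far end)
b2 →I1  (J1: bond 1 brought effort, rest push out)
b3 →I2  (J1: bond 1 brought effort, rest push out)

b0 stroke at Sf1
b1 stroke at J1
b2 stroke at I1
b3 stroke at I2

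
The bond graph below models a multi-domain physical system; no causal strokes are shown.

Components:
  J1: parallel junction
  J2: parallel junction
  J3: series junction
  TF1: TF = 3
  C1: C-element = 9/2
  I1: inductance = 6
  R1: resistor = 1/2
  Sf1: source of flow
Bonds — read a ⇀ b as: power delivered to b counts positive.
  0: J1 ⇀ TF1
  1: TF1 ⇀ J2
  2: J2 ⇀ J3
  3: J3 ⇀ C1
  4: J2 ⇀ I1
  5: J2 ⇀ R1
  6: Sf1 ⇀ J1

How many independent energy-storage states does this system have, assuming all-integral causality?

2  (C1, I1 all integral)

β6 |Sf1  (Sf1 fixes flow; stroke at Sf1)
β0 |J1  (J1: last free bond brings effort in)
β1 |TF1  (TF1 one-in-one-out from 0)
β3 |J3  (C1 integral (e out))
β2 |J2  (only one flow-in slot at J3)
β4 |I1  (J2: bond 2 brought effort, rest push out)
β5 |R1  (J2: bond 2 brought effort, rest push out)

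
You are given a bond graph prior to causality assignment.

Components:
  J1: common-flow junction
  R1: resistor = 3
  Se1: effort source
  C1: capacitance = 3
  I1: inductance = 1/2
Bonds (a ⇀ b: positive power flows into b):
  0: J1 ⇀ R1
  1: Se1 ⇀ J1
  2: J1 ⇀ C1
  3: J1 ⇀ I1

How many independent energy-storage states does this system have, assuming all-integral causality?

#1 |J1  (Se1 (Se) sets effort on bond)
#2 |J1  (C1 integral (e out))
#3 |I1  (I1 outputs flow p/I1)
#0 |J1  (1-jn J1 has f-setter on 3)

2  (C1, I1 all integral)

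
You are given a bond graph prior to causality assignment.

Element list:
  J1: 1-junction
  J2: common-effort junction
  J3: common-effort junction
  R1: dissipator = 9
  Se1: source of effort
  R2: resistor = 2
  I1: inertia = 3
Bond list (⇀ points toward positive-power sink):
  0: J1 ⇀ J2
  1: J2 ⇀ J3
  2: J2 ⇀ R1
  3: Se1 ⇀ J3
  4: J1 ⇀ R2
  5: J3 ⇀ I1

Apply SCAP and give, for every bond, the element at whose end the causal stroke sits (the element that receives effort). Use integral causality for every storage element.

bond 0 stroke→J1
bond 1 stroke→J2
bond 2 stroke→R1
bond 3 stroke→J3
bond 4 stroke→R2
bond 5 stroke→I1

#3 stroke→J3  (Se1: effort source, stroke at far end)
#1 stroke→J2  (J3 effort already set via bond 3)
#5 stroke→I1  (common-e at J3 fixed by 3)
#0 stroke→J1  (0-jn J2 has e-setter on 1)
#2 stroke→R1  (common-e at J2 fixed by 1)
#4 stroke→R2  (J1: last free bond brings flow in)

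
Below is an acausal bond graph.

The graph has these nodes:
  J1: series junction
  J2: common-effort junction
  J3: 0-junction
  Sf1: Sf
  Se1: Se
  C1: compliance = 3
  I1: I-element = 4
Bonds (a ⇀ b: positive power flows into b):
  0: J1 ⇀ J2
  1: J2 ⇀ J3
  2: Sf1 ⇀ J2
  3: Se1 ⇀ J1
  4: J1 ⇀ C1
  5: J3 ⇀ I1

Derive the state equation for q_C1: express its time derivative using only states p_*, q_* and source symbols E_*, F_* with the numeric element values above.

dq_C1/dt = -F_Sf1 + p_I1/4

#2 →Sf1  (Sf1 fixes flow; stroke at Sf1)
#3 →J1  (source Se1 imposes e)
#4 →J1  (C1 outputs effort q/C1)
#0 →J2  (closing 1-jn rule on J1)
#1 →J3  (common-e at J2 fixed by 0)
#5 →I1  (0-jn J3 has e-setter on 1)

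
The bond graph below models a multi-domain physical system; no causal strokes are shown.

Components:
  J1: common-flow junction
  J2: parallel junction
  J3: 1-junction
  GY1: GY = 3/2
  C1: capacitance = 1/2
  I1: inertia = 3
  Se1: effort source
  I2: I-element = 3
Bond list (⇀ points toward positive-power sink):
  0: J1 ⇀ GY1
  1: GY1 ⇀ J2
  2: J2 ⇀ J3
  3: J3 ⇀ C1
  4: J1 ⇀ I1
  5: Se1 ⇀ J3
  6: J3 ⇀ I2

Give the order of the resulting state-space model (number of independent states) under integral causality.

3  (C1, I1, I2 all integral)

β5 |J3  (Se1 (Se) sets effort on bond)
β3 |J3  (C1 integral (e out))
β4 |I1  (I1: I, integral causality)
β0 |J1  (J1: bond 4 brought flow, rest push out)
β1 |J2  (GY GY1: same side as bond 0)
β2 |J3  (J2: bond 1 brought effort, rest push out)
β6 |I2  (J3: last free bond brings flow in)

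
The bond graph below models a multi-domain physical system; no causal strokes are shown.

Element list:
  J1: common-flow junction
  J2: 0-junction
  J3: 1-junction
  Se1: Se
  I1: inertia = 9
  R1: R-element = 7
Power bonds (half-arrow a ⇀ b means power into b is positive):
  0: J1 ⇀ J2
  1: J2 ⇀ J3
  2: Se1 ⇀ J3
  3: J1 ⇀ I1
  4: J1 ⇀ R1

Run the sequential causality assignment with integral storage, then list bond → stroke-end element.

b0 |J1
b1 |J2
b2 |J3
b3 |I1
b4 |J1

β2 |J3  (Se1: effort source, stroke at far end)
β1 |J2  (only one flow-in slot at J3)
β0 |J1  (0-jn J2 has e-setter on 1)
β3 |I1  (I1: I, integral causality)
β4 |J1  (J1 flow already set via bond 3)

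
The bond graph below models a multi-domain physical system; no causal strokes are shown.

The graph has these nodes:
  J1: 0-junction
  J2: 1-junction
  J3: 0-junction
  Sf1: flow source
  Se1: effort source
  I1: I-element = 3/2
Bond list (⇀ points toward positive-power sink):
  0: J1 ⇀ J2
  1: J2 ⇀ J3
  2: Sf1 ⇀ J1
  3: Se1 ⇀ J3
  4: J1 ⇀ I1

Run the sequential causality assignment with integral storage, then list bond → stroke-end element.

#0 →J1
#1 →J2
#2 →Sf1
#3 →J3
#4 →I1

b2 |Sf1  (source Sf1 imposes f)
b3 |J3  (source Se1 imposes e)
b1 |J2  (J3: bond 3 brought effort, rest push out)
b0 |J1  (J2: last free bond brings flow in)
b4 |I1  (J1: bond 0 brought effort, rest push out)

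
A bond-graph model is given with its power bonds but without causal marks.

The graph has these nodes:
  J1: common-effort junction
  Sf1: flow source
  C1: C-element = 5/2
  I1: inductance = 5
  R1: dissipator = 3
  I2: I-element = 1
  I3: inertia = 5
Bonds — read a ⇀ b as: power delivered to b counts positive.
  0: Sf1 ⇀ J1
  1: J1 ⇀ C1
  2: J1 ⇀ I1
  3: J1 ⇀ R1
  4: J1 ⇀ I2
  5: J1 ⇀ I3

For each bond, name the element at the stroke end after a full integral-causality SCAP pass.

b0 |Sf1  (Sf1 fixes flow; stroke at Sf1)
b1 |J1  (prefer integral on C1)
b2 |I1  (J1 effort already set via bond 1)
b3 |R1  (J1: bond 1 brought effort, rest push out)
b4 |I2  (J1: bond 1 brought effort, rest push out)
b5 |I3  (J1: bond 1 brought effort, rest push out)

β0 →Sf1
β1 →J1
β2 →I1
β3 →R1
β4 →I2
β5 →I3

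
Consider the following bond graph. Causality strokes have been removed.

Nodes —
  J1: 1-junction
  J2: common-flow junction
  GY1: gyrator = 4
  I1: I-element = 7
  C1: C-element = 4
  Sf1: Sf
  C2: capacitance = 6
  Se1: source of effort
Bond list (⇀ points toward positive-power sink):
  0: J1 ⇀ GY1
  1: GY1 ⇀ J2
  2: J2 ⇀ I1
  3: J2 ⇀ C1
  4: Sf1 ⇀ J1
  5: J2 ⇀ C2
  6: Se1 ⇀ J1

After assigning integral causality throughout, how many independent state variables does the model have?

3  (C1, C2, I1 all integral)

#4 |Sf1  (source Sf1 imposes f)
#6 |J1  (source Se1 imposes e)
#0 |J1  (J1: bond 4 brought flow, rest push out)
#1 |J2  (GY GY1: same side as bond 0)
#2 |I1  (I1 outputs flow p/I1)
#3 |J2  (common-f at J2 fixed by 2)
#5 |J2  (1-jn J2 has f-setter on 2)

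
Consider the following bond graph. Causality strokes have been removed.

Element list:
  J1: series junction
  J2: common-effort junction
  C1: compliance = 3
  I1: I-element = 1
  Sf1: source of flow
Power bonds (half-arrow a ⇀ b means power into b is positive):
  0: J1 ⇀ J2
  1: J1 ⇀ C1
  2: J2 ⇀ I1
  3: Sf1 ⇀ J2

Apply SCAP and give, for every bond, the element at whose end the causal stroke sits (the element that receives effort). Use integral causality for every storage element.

β0 |J2
β1 |J1
β2 |I1
β3 |Sf1

b3 stroke→Sf1  (source Sf1 imposes f)
b1 stroke→J1  (C1 integral (e out))
b0 stroke→J2  (closing 1-jn rule on J1)
b2 stroke→I1  (J2: bond 0 brought effort, rest push out)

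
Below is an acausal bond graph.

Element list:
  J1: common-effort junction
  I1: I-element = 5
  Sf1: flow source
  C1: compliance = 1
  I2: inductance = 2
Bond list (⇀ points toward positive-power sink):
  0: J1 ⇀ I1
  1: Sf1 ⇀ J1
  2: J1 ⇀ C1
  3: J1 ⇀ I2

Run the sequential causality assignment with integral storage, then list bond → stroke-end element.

b0 |I1
b1 |Sf1
b2 |J1
b3 |I2

b1 →Sf1  (Sf1: flow source, stroke at near end)
b0 →I1  (prefer integral on I1)
b2 →J1  (C1 outputs effort q/C1)
b3 →I2  (0-jn J1 has e-setter on 2)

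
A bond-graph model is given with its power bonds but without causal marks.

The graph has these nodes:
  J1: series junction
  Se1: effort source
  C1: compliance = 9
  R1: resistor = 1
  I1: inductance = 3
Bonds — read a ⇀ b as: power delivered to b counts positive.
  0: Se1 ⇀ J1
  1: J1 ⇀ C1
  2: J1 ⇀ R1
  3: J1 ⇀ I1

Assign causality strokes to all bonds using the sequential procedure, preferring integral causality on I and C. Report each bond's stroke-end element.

#0 stroke→J1  (source Se1 imposes e)
#1 stroke→J1  (C1 outputs effort q/C1)
#3 stroke→I1  (I1 integral (f out))
#2 stroke→J1  (common-f at J1 fixed by 3)

b0 stroke→J1
b1 stroke→J1
b2 stroke→J1
b3 stroke→I1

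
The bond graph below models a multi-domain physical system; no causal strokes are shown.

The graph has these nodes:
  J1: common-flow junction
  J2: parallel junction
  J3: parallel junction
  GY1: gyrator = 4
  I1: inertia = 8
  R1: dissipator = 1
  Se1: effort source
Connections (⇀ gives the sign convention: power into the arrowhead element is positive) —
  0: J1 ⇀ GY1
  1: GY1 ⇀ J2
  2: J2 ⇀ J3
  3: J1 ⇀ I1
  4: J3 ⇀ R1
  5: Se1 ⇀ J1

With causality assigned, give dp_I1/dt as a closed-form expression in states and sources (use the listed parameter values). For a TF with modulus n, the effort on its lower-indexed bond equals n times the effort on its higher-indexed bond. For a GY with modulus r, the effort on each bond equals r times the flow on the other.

dp_I1/dt = E_Se1 - 2*p_I1

#5 stroke at J1  (Se1 fixes effort; stroke away)
#3 stroke at I1  (I1 integral (f out))
#0 stroke at J1  (common-f at J1 fixed by 3)
#1 stroke at J2  (GY1 both-in/both-out from 0)
#2 stroke at J3  (common-e at J2 fixed by 1)
#4 stroke at R1  (J3 effort already set via bond 2)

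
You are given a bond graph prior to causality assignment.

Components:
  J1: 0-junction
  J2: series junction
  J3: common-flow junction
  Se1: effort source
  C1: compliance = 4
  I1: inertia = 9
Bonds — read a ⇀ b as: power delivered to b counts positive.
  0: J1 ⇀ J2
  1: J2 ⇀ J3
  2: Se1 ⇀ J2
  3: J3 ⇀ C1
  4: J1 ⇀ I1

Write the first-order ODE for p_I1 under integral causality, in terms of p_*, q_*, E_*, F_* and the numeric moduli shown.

β2 stroke→J2  (Se1 fixes effort; stroke away)
β3 stroke→J3  (C1: C, integral causality)
β1 stroke→J2  (J3 needs exactly one f-in)
β0 stroke→J1  (J2 needs exactly one f-in)
β4 stroke→I1  (common-e at J1 fixed by 0)

dp_I1/dt = -E_Se1 + q_C1/4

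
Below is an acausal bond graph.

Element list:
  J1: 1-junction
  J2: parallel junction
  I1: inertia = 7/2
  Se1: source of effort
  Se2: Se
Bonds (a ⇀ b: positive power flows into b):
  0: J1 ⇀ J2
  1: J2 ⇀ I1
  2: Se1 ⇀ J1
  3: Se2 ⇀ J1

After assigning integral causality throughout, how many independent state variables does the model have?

1  (I1 all integral)

bond 2 |J1  (Se1: effort source, stroke at far end)
bond 3 |J1  (Se2 fixes effort; stroke away)
bond 0 |J2  (only one flow-in slot at J1)
bond 1 |I1  (common-e at J2 fixed by 0)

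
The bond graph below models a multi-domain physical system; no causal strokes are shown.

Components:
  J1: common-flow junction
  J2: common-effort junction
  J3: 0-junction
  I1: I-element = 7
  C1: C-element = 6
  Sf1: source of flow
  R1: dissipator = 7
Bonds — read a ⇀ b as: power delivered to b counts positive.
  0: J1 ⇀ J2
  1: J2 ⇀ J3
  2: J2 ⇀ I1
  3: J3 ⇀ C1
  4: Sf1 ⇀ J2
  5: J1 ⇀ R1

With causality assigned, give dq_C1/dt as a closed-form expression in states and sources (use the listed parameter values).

#4 stroke at Sf1  (Sf1 (Sf) sets flow on bond)
#2 stroke at I1  (prefer integral on I1)
#3 stroke at J3  (C1 outputs effort q/C1)
#1 stroke at J2  (J3: bond 3 brought effort, rest push out)
#0 stroke at J1  (common-e at J2 fixed by 1)
#5 stroke at R1  (only one flow-in slot at J1)

dq_C1/dt = F_Sf1 - p_I1/7 - q_C1/42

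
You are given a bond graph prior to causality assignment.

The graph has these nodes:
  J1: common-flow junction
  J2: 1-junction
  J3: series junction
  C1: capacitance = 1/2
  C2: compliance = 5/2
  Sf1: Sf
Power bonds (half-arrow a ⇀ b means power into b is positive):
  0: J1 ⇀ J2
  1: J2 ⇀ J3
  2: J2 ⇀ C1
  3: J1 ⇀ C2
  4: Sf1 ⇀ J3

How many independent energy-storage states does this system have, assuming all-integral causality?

2  (C1, C2 all integral)

b4 |Sf1  (Sf1 (Sf) sets flow on bond)
b1 |J3  (common-f at J3 fixed by 4)
b0 |J2  (common-f at J2 fixed by 1)
b2 |J2  (1-jn J2 has f-setter on 1)
b3 |J1  (1-jn J1 has f-setter on 0)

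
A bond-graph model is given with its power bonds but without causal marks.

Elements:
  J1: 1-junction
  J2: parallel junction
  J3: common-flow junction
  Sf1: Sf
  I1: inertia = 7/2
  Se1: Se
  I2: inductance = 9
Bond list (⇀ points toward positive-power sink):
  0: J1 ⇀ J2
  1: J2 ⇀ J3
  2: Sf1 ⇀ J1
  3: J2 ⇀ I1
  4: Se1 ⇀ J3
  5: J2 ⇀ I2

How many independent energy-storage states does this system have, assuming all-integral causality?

bond 2 →Sf1  (Sf1 (Sf) sets flow on bond)
bond 4 →J3  (Se1 fixes effort; stroke away)
bond 0 →J1  (J1 flow already set via bond 2)
bond 1 →J2  (J3: last free bond brings flow in)
bond 3 →I1  (J2: bond 1 brought effort, rest push out)
bond 5 →I2  (common-e at J2 fixed by 1)

2  (I1, I2 all integral)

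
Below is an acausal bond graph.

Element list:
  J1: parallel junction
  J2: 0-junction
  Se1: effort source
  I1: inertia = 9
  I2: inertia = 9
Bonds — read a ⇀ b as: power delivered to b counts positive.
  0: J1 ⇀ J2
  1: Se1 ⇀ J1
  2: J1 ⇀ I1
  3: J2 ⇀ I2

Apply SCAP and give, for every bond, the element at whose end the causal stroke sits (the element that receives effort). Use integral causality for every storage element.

#1 →J1  (Se1 (Se) sets effort on bond)
#0 →J2  (J1 effort already set via bond 1)
#2 →I1  (common-e at J1 fixed by 1)
#3 →I2  (0-jn J2 has e-setter on 0)

β0 →J2
β1 →J1
β2 →I1
β3 →I2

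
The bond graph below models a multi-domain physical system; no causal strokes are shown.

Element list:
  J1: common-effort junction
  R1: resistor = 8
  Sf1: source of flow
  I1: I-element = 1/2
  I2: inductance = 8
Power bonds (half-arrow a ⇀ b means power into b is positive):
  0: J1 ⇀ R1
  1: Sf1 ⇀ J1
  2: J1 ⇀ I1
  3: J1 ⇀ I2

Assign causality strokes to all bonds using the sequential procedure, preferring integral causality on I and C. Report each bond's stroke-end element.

β1 →Sf1  (Sf1 fixes flow; stroke at Sf1)
β2 →I1  (I1 outputs flow p/I1)
β3 →I2  (prefer integral on I2)
β0 →J1  (J1 needs exactly one e-in)

β0 stroke→J1
β1 stroke→Sf1
β2 stroke→I1
β3 stroke→I2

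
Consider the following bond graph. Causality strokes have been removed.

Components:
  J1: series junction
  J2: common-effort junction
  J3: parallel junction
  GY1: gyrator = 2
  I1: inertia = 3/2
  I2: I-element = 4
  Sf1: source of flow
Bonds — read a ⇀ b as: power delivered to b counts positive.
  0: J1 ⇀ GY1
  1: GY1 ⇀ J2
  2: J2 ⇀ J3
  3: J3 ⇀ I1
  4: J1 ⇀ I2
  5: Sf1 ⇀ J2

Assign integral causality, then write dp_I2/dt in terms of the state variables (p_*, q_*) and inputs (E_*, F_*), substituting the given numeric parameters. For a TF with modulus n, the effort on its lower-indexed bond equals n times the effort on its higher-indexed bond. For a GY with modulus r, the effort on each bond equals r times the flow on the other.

dp_I2/dt = 2*F_Sf1 - 4*p_I1/3

#5 |Sf1  (Sf1 (Sf) sets flow on bond)
#3 |I1  (I1: I, integral causality)
#2 |J3  (J3 needs exactly one e-in)
#1 |J2  (closing 0-jn rule on J2)
#0 |J1  (through GY1, causality inverts; strokes same side of GY1)
#4 |I2  (closing 1-jn rule on J1)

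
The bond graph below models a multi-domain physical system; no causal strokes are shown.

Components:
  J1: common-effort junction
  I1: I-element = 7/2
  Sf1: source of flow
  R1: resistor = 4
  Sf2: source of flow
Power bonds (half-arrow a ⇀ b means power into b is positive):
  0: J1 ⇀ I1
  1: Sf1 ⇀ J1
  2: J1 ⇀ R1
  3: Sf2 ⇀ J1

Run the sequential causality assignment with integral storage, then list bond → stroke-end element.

β0 stroke→I1
β1 stroke→Sf1
β2 stroke→J1
β3 stroke→Sf2

β1 →Sf1  (Sf1: flow source, stroke at near end)
β3 →Sf2  (Sf2 fixes flow; stroke at Sf2)
β0 →I1  (prefer integral on I1)
β2 →J1  (only one effort-in slot at J1)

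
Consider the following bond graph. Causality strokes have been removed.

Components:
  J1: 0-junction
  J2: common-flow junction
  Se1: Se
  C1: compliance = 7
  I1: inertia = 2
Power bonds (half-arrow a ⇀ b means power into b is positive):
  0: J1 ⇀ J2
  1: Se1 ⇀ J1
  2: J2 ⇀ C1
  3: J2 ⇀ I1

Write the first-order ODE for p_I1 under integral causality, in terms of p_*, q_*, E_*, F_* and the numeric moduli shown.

dp_I1/dt = E_Se1 - q_C1/7

bond 1 →J1  (source Se1 imposes e)
bond 0 →J2  (common-e at J1 fixed by 1)
bond 2 →J2  (prefer integral on C1)
bond 3 →I1  (J2: last free bond brings flow in)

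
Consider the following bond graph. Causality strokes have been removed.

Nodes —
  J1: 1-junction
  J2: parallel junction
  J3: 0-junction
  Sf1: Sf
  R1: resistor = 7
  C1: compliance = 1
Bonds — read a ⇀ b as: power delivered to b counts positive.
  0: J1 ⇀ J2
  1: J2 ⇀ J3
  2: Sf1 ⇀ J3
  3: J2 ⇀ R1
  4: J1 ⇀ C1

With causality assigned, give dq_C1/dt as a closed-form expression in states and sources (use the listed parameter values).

dq_C1/dt = -F_Sf1 - q_C1/7

#2 stroke at Sf1  (Sf1: flow source, stroke at near end)
#1 stroke at J3  (J3 needs exactly one e-in)
#4 stroke at J1  (C1 outputs effort q/C1)
#0 stroke at J2  (closing 1-jn rule on J1)
#3 stroke at R1  (J2: bond 0 brought effort, rest push out)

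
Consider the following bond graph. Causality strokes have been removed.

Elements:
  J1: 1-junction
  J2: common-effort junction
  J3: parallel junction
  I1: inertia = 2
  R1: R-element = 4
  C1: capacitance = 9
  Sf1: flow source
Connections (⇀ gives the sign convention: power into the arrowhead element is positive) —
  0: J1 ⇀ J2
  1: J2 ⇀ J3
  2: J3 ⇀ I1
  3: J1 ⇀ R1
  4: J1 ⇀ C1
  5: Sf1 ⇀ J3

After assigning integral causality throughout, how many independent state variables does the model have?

#5 stroke at Sf1  (source Sf1 imposes f)
#2 stroke at I1  (I1: I, integral causality)
#1 stroke at J3  (J3: last free bond brings effort in)
#0 stroke at J2  (J2: last free bond brings effort in)
#3 stroke at J1  (common-f at J1 fixed by 0)
#4 stroke at J1  (common-f at J1 fixed by 0)

2  (C1, I1 all integral)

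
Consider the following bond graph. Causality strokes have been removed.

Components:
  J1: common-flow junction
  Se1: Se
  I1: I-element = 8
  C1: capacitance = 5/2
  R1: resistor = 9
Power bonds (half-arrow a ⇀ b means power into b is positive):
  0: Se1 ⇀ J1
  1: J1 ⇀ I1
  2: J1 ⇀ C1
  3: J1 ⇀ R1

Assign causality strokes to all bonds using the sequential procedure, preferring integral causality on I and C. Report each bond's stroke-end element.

b0 stroke→J1  (Se1: effort source, stroke at far end)
b1 stroke→I1  (I1: I, integral causality)
b2 stroke→J1  (J1: bond 1 brought flow, rest push out)
b3 stroke→J1  (1-jn J1 has f-setter on 1)

β0 stroke at J1
β1 stroke at I1
β2 stroke at J1
β3 stroke at J1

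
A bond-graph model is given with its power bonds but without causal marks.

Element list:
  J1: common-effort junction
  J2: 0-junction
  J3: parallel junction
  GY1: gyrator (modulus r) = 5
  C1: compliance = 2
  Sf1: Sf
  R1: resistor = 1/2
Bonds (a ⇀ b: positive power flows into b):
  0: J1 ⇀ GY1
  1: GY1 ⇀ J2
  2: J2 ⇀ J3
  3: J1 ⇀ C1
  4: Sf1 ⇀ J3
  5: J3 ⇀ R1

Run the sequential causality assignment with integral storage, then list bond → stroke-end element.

b0 stroke at GY1
b1 stroke at GY1
b2 stroke at J2
b3 stroke at J1
b4 stroke at Sf1
b5 stroke at J3

β4 stroke at Sf1  (Sf1 (Sf) sets flow on bond)
β3 stroke at J1  (C1: C, integral causality)
β0 stroke at GY1  (J1: bond 3 brought effort, rest push out)
β1 stroke at GY1  (GY1: gyrator matches bond 0)
β2 stroke at J2  (J2: last free bond brings effort in)
β5 stroke at J3  (closing 0-jn rule on J3)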